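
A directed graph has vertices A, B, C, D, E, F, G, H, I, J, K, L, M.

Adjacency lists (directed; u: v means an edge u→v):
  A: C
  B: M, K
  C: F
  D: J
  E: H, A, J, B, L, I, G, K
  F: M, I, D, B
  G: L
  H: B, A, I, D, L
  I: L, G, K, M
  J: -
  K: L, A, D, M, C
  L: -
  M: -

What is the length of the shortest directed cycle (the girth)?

4

For each vertex v, BFS finds the shortest path from v back to v.
The shortest such closed walk is I → K → C → F → I, length 4.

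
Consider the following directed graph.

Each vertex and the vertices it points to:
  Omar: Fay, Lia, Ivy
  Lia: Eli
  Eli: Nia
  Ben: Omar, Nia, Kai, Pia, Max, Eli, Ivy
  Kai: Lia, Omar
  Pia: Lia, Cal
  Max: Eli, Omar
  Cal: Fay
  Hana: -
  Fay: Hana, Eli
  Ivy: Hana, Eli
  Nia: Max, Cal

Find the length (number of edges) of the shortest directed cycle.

For each vertex v, BFS finds the shortest path from v back to v.
The shortest such closed walk is Max → Eli → Nia → Max, length 3.

3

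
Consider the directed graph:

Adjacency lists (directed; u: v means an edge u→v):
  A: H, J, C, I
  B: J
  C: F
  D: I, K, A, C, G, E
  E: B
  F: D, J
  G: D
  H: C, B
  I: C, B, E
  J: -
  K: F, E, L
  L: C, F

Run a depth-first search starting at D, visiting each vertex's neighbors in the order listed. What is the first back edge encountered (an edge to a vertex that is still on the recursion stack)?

F->D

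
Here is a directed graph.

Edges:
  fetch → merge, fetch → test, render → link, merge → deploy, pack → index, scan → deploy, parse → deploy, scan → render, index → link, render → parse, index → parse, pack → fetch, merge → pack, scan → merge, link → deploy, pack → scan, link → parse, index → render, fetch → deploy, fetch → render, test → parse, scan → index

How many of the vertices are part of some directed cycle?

A vertex is on a directed cycle iff it belongs to a strongly connected component of size ≥ 2 (or has a self-loop).
The vertices on cycles are {pack, scan, fetch, merge} — 4 in total.

4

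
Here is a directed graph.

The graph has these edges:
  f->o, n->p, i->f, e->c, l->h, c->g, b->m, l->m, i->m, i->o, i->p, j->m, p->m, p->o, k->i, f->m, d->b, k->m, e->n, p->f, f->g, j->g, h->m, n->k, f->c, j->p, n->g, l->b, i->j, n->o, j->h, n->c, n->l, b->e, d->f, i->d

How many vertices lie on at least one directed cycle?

A vertex is on a directed cycle iff it belongs to a strongly connected component of size ≥ 2 (or has a self-loop).
The vertices on cycles are {b, d, e, i, k, l, n} — 7 in total.

7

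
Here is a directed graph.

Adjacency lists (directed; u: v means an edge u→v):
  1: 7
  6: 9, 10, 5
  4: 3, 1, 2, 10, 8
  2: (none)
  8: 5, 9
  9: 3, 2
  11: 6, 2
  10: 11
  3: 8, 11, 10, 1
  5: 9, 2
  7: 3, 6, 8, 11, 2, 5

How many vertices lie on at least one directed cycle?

A vertex is on a directed cycle iff it belongs to a strongly connected component of size ≥ 2 (or has a self-loop).
The vertices on cycles are {1, 3, 5, 6, 7, 8, 9, 10, 11} — 9 in total.

9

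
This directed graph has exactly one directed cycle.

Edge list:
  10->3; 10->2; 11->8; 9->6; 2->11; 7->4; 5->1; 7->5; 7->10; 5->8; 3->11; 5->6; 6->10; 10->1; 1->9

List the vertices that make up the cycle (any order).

DFS with gray/black marking from 10:
10 gray
  2 gray
    11 gray
      8 gray
      8 black
    11 black
  2 black
  3 gray
    3→11: 11 black — skip
  3 black
  1 gray
    9 gray
      6 gray
        6→10: 10 is gray → back edge
Back edge closes the cycle 10 → 1 → 9 → 6 → 10; its vertices are {1, 6, 9, 10}.

1, 6, 9, 10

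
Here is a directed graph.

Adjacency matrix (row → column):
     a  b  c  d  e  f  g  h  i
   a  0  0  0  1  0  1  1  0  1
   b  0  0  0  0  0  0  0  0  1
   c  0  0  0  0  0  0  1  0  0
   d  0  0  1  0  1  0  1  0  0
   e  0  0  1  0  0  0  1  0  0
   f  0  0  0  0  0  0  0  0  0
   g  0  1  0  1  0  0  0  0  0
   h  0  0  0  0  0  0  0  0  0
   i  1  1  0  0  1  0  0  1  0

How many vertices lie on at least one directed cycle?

A vertex is on a directed cycle iff it belongs to a strongly connected component of size ≥ 2 (or has a self-loop).
The vertices on cycles are {a, b, c, d, e, g, i} — 7 in total.

7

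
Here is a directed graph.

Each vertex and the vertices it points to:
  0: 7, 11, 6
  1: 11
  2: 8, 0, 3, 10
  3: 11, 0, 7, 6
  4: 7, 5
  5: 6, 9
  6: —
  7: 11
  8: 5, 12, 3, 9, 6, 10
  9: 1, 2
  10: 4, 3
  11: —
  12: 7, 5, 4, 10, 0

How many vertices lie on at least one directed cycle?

7

A vertex is on a directed cycle iff it belongs to a strongly connected component of size ≥ 2 (or has a self-loop).
The vertices on cycles are {2, 4, 5, 8, 9, 10, 12} — 7 in total.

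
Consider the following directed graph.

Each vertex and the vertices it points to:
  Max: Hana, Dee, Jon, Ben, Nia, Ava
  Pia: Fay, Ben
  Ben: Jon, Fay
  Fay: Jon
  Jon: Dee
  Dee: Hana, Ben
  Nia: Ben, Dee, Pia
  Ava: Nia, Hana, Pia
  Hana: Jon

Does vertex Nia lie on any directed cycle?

No

Nia lies on a cycle iff there is a path from Nia back to itself.
Exploring from Nia, it never reaches itself; equivalently, its strongly connected component is a singleton.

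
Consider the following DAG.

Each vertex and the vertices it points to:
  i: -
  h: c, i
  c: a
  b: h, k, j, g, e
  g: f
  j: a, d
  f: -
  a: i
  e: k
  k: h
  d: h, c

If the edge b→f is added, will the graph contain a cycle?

Adding b→f creates a cycle iff f can already reach b.
Explore from f: no path reaches b. The graph stays acyclic.

No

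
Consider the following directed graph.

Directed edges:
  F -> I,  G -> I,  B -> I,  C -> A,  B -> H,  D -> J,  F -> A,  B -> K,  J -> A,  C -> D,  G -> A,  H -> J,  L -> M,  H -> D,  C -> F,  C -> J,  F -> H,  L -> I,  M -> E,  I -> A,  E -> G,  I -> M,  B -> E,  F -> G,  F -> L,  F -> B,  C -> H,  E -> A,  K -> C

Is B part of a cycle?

B is on a cycle iff B can reach itself via ≥1 edge.
B → K → C → F → B — yes.

Yes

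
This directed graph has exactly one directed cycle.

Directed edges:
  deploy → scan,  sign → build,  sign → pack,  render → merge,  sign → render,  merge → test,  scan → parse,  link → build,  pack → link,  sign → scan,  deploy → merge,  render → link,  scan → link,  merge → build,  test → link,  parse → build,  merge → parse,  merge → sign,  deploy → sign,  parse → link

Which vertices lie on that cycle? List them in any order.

sign, merge, render

DFS with gray/black marking from sign:
sign gray
  scan gray
    parse gray
      build gray
      build black
      link gray
        link→build: build black — skip
      link black
    parse black
    scan→link: link black — skip
  scan black
  render gray
    render→link: link black — skip
    merge gray
      test gray
        test→link: link black — skip
      test black
      merge→build: build black — skip
      merge→sign: sign is gray → back edge
Back edge closes the cycle sign → render → merge → sign; its vertices are {sign, merge, render}.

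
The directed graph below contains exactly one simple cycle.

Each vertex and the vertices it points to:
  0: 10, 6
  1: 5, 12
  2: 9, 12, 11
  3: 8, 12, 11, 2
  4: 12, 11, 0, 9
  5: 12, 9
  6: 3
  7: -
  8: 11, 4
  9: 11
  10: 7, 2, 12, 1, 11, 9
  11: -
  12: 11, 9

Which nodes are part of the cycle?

DFS with gray/black marking from 0:
0 gray
  10 gray
    7 gray
    7 black
    2 gray
      9 gray
        11 gray
        11 black
      9 black
      12 gray
        12→11: 11 black — skip
        12→9: 9 black — skip
      12 black
      2→11: 11 black — skip
    2 black
    10→12: 12 black — skip
    1 gray
      5 gray
        5→12: 12 black — skip
        5→9: 9 black — skip
      5 black
      1→12: 12 black — skip
    1 black
    10→11: 11 black — skip
    10→9: 9 black — skip
  10 black
  6 gray
    3 gray
      8 gray
        8→11: 11 black — skip
        4 gray
          4→12: 12 black — skip
          4→11: 11 black — skip
          4→0: 0 is gray → back edge
Back edge closes the cycle 0 → 6 → 3 → 8 → 4 → 0; its vertices are {0, 3, 4, 6, 8}.

0, 3, 4, 6, 8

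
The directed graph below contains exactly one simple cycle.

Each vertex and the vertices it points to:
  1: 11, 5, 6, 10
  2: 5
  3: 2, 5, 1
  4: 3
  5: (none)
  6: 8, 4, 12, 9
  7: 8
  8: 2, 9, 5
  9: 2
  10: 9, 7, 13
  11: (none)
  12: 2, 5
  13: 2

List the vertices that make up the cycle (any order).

DFS with gray/black marking from 1:
1 gray
  11 gray
  11 black
  5 gray
  5 black
  6 gray
    8 gray
      2 gray
        2→5: 5 black — skip
      2 black
      9 gray
        9→2: 2 black — skip
      9 black
      8→5: 5 black — skip
    8 black
    4 gray
      3 gray
        3→2: 2 black — skip
        3→5: 5 black — skip
        3→1: 1 is gray → back edge
Back edge closes the cycle 1 → 6 → 4 → 3 → 1; its vertices are {1, 3, 4, 6}.

1, 3, 4, 6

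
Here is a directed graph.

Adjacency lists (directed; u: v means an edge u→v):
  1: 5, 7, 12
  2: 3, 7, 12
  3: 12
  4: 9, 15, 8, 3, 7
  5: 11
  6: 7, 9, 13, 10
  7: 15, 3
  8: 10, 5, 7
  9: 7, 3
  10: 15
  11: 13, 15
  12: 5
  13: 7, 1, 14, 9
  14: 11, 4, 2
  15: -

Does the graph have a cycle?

DFS with white/gray/black marking, starting from 15:
15 gray
15 black
1 gray
  5 gray
    11 gray
      13 gray
        7 gray
          7→15: 15 black — skip
          3 gray
            12 gray
              12→5: 5 is gray → back edge
Back edge found, so a cycle exists: 5 → 11 → 13 → 7 → 3 → 12 → 5.

Yes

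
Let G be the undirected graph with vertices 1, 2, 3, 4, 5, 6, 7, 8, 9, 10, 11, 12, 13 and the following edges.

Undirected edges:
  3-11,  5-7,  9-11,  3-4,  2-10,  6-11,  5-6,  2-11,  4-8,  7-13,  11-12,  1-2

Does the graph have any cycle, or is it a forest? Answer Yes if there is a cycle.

No

DFS, tracking each vertex's parent; an edge to a visited non-parent vertex closes a cycle.
Start from 5:
visit 5 (parent –)
  visit 7 (parent 5)
    visit 13 (parent 7)
      13–7: parent, skip
    7–5: parent, skip
  visit 6 (parent 5)
    6–5: parent, skip
    visit 11 (parent 6)
      visit 12 (parent 11)
        12–11: parent, skip
      visit 9 (parent 11)
        9–11: parent, skip
      visit 3 (parent 11)
        visit 4 (parent 3)
          4–3: parent, skip
          visit 8 (parent 4)
            8–4: parent, skip
        3–11: parent, skip
      11–6: parent, skip
      visit 2 (parent 11)
        visit 10 (parent 2)
          10–2: parent, skip
        visit 1 (parent 2)
          1–2: parent, skip
        2–11: parent, skip
No non-parent visited neighbor found — the graph is a forest.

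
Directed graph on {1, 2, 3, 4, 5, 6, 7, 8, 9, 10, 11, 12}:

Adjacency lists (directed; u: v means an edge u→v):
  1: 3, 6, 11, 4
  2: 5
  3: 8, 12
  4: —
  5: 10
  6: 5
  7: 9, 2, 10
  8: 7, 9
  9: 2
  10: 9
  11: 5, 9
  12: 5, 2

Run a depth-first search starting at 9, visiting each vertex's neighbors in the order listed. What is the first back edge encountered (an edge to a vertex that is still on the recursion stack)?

DFS from 9 (visiting each vertex's neighbors in the order listed); mark gray on enter, black on exit:
9 gray
  2 gray
    5 gray
      10 gray
        10→9: 9 is gray → back edge
First back edge: 10 → 9.

10->9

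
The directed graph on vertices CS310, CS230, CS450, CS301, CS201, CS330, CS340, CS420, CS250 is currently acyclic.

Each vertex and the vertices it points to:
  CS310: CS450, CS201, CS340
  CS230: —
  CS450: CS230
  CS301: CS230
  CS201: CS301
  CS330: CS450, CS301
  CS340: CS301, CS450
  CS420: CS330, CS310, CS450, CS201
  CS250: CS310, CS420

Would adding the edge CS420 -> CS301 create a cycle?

No

Adding CS420→CS301 creates a cycle iff CS301 can already reach CS420.
Explore from CS301: no path reaches CS420. The graph stays acyclic.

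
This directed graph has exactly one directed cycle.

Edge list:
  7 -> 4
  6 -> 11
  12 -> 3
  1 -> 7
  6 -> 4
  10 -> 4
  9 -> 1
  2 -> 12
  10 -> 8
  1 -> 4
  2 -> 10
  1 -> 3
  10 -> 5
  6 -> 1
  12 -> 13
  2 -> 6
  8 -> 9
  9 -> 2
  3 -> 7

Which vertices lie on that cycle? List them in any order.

2, 8, 9, 10

DFS with gray/black marking from 9:
9 gray
  1 gray
    7 gray
      4 gray
      4 black
    7 black
    3 gray
      3→7: 7 black — skip
    3 black
    1→4: 4 black — skip
  1 black
  2 gray
    12 gray
      12→3: 3 black — skip
      13 gray
      13 black
    12 black
    6 gray
      11 gray
      11 black
      6→4: 4 black — skip
      6→1: 1 black — skip
    6 black
    10 gray
      8 gray
        8→9: 9 is gray → back edge
Back edge closes the cycle 9 → 2 → 10 → 8 → 9; its vertices are {2, 8, 9, 10}.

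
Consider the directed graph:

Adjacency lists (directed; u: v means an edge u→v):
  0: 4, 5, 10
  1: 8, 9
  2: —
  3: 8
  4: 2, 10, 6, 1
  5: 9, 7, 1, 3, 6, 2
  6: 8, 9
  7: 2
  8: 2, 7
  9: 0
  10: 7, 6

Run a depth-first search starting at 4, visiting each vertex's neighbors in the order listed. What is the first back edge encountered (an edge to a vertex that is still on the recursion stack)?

DFS from 4 (visiting each vertex's neighbors in the order listed); mark gray on enter, black on exit:
4 gray
  2 gray
  2 black
  10 gray
    7 gray
      7→2: 2 black — skip
    7 black
    6 gray
      8 gray
        8→2: 2 black — skip
        8→7: 7 black — skip
      8 black
      9 gray
        0 gray
          0→4: 4 is gray → back edge
First back edge: 0 → 4.

0→4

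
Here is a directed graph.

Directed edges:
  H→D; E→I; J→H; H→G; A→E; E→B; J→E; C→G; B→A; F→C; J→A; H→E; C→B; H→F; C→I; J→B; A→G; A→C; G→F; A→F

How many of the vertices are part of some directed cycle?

6

A vertex is on a directed cycle iff it belongs to a strongly connected component of size ≥ 2 (or has a self-loop).
The vertices on cycles are {A, B, C, E, F, G} — 6 in total.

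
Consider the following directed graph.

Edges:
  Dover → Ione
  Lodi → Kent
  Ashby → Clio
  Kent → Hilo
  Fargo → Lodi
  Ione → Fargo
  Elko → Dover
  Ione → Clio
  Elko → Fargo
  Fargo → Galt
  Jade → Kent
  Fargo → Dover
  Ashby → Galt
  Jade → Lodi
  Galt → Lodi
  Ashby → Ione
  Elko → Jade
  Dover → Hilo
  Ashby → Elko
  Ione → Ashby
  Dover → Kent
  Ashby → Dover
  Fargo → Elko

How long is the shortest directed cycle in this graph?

For each vertex v, BFS finds the shortest path from v back to v.
The shortest such closed walk is Ashby → Ione → Ashby, length 2.

2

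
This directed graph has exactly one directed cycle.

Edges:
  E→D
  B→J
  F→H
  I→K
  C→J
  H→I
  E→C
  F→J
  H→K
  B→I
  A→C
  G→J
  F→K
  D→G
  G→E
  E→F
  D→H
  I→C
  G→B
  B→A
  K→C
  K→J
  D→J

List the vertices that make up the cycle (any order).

D, E, G

DFS with gray/black marking from G:
G gray
  B gray
    I gray
      C gray
        J gray
        J black
      C black
      K gray
        K→C: C black — skip
        K→J: J black — skip
      K black
    I black
    A gray
      A→C: C black — skip
    A black
    B→J: J black — skip
  B black
  E gray
    F gray
      H gray
        H→I: I black — skip
        H→K: K black — skip
      H black
      F→K: K black — skip
      F→J: J black — skip
    F black
    D gray
      D→J: J black — skip
      D→G: G is gray → back edge
Back edge closes the cycle G → E → D → G; its vertices are {D, E, G}.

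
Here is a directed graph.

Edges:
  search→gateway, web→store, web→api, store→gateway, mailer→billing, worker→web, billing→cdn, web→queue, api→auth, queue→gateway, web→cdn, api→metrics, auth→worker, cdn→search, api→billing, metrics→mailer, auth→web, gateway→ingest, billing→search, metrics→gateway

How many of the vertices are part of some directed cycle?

A vertex is on a directed cycle iff it belongs to a strongly connected component of size ≥ 2 (or has a self-loop).
The vertices on cycles are {api, web, auth, worker} — 4 in total.

4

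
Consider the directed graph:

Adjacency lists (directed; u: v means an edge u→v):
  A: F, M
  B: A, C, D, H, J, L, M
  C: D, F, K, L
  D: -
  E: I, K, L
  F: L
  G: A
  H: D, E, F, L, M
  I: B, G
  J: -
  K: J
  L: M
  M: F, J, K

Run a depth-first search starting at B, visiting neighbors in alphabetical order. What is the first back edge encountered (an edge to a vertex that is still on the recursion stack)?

M→F

DFS from B (visiting neighbors in alphabetical order); mark gray on enter, black on exit:
B gray
  A gray
    F gray
      L gray
        M gray
          M→F: F is gray → back edge
First back edge: M → F.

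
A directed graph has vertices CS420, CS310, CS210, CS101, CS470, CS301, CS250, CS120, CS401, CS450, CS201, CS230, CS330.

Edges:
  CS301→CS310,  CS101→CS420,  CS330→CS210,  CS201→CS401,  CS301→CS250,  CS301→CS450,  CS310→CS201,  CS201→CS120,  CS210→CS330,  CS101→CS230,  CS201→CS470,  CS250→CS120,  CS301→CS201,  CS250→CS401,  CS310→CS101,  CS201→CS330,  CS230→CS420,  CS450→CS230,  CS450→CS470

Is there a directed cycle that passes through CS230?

CS230 lies on a cycle iff there is a path from CS230 back to itself.
Exploring from CS230, it never reaches itself; equivalently, its strongly connected component is a singleton.

No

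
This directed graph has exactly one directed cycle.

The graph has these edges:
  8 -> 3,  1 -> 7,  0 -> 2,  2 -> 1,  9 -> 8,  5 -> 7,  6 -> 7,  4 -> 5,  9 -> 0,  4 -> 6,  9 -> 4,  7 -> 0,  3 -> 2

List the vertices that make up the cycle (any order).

0, 1, 2, 7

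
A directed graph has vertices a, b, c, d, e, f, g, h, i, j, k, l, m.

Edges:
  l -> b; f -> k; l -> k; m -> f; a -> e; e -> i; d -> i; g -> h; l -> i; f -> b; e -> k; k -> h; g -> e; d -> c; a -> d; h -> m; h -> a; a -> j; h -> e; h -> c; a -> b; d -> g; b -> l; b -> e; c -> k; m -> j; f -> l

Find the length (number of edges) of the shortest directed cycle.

For each vertex v, BFS finds the shortest path from v back to v.
The shortest such closed walk is b → l → b, length 2.

2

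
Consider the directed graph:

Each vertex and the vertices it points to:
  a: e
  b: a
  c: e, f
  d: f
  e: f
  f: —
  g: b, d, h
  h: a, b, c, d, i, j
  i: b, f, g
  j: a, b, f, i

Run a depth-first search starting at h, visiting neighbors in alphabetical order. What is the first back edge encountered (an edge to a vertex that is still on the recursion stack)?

DFS from h (visiting neighbors in alphabetical order); mark gray on enter, black on exit:
h gray
  a gray
    e gray
      f gray
      f black
    e black
  a black
  b gray
    b→a: a black — skip
  b black
  c gray
    c→e: e black — skip
    c→f: f black — skip
  c black
  d gray
    d→f: f black — skip
  d black
  i gray
    i→b: b black — skip
    i→f: f black — skip
    g gray
      g→b: b black — skip
      g→d: d black — skip
      g→h: h is gray → back edge
First back edge: g → h.

g->h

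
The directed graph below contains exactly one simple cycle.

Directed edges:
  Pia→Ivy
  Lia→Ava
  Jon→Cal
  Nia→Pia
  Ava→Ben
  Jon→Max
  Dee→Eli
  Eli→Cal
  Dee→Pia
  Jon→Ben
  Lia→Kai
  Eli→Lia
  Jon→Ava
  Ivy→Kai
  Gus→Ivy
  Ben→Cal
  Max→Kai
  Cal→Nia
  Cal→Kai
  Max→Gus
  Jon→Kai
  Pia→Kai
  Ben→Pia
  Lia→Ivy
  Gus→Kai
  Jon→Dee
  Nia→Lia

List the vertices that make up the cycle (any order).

DFS with gray/black marking from Ava:
Ava gray
  Ben gray
    Pia gray
      Kai gray
      Kai black
      Ivy gray
        Ivy→Kai: Kai black — skip
      Ivy black
    Pia black
    Cal gray
      Cal→Kai: Kai black — skip
      Nia gray
        Lia gray
          Lia→Kai: Kai black — skip
          Lia→Ava: Ava is gray → back edge
Back edge closes the cycle Ava → Ben → Cal → Nia → Lia → Ava; its vertices are {Ava, Ben, Cal, Lia, Nia}.

Ava, Ben, Cal, Lia, Nia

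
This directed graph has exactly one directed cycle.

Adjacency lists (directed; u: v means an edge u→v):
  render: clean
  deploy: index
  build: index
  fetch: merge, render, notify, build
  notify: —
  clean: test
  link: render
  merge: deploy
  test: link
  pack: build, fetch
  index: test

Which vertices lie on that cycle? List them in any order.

link, test, clean, render

DFS with gray/black marking from render:
render gray
  clean gray
    test gray
      link gray
        link→render: render is gray → back edge
Back edge closes the cycle render → clean → test → link → render; its vertices are {link, test, clean, render}.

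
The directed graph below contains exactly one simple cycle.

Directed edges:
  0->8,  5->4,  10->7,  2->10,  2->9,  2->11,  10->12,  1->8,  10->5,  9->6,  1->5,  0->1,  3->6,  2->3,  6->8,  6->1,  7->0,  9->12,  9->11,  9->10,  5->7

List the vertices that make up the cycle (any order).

0, 1, 5, 7

DFS with gray/black marking from 1:
1 gray
  5 gray
    4 gray
    4 black
    7 gray
      0 gray
        8 gray
        8 black
        0→1: 1 is gray → back edge
Back edge closes the cycle 1 → 5 → 7 → 0 → 1; its vertices are {0, 1, 5, 7}.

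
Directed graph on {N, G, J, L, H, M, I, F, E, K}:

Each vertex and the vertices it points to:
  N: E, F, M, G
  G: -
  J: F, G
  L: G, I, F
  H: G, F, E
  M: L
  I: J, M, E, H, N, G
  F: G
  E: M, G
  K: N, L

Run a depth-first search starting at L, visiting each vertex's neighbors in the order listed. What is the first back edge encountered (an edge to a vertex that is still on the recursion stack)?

M→L

DFS from L (visiting each vertex's neighbors in the order listed); mark gray on enter, black on exit:
L gray
  G gray
  G black
  I gray
    J gray
      F gray
        F→G: G black — skip
      F black
      J→G: G black — skip
    J black
    M gray
      M→L: L is gray → back edge
First back edge: M → L.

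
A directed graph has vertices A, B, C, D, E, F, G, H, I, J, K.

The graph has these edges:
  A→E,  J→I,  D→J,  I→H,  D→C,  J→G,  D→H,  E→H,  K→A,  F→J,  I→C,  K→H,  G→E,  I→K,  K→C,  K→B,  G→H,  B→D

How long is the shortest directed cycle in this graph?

For each vertex v, BFS finds the shortest path from v back to v.
The shortest such closed walk is J → I → K → B → D → J, length 5.

5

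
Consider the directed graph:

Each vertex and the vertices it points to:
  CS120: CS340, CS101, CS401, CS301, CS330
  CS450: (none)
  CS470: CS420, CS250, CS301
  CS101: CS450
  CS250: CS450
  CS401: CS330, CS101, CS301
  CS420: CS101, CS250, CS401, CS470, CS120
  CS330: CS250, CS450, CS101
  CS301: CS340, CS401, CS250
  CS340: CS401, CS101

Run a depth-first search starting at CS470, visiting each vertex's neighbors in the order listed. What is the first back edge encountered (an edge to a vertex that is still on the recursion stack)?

DFS from CS470 (visiting each vertex's neighbors in the order listed); mark gray on enter, black on exit:
CS470 gray
  CS420 gray
    CS101 gray
      CS450 gray
      CS450 black
    CS101 black
    CS250 gray
      CS250→CS450: CS450 black — skip
    CS250 black
    CS401 gray
      CS330 gray
        CS330→CS250: CS250 black — skip
        CS330→CS450: CS450 black — skip
        CS330→CS101: CS101 black — skip
      CS330 black
      CS401→CS101: CS101 black — skip
      CS301 gray
        CS340 gray
          CS340→CS401: CS401 is gray → back edge
First back edge: CS340 → CS401.

CS340→CS401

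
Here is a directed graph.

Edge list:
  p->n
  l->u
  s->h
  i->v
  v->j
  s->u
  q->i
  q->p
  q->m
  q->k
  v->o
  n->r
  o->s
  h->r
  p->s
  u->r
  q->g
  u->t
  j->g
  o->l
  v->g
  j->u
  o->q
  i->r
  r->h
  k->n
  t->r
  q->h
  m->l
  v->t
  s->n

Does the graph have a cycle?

Yes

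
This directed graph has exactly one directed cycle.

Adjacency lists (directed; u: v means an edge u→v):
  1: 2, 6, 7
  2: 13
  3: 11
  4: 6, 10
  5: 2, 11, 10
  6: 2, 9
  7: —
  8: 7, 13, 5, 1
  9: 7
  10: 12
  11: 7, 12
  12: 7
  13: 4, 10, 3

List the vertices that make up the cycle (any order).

DFS with gray/black marking from 13:
13 gray
  4 gray
    6 gray
      2 gray
        2→13: 13 is gray → back edge
Back edge closes the cycle 13 → 4 → 6 → 2 → 13; its vertices are {2, 4, 6, 13}.

2, 4, 6, 13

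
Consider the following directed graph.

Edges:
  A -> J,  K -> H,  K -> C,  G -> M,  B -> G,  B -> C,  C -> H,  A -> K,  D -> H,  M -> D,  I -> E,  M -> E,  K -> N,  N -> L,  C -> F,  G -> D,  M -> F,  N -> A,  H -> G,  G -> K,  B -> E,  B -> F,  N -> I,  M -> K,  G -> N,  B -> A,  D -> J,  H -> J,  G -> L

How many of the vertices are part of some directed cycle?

8

A vertex is on a directed cycle iff it belongs to a strongly connected component of size ≥ 2 (or has a self-loop).
The vertices on cycles are {A, C, D, G, H, K, M, N} — 8 in total.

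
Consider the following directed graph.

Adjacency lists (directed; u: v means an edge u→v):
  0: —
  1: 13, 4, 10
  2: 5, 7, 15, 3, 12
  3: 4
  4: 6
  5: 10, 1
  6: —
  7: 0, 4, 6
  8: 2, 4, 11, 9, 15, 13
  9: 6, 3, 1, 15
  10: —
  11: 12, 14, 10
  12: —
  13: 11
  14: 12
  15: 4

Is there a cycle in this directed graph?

DFS with white/gray/black marking, starting from 10:
10 gray
10 black
0 gray
0 black
1 gray
  13 gray
    11 gray
      12 gray
      12 black
      14 gray
        14→12: 12 black — skip
      14 black
      11→10: 10 black — skip
    11 black
  13 black
  4 gray
    6 gray
    6 black
  4 black
  1→10: 10 black — skip
1 black
2 gray
  5 gray
    5→10: 10 black — skip
    5→1: 1 black — skip
  5 black
  7 gray
    7→0: 0 black — skip
    7→4: 4 black — skip
    7→6: 6 black — skip
  7 black
  15 gray
    15→4: 4 black — skip
  15 black
  3 gray
    3→4: 4 black — skip
  3 black
  2→12: 12 black — skip
2 black
8 gray
  8→2: 2 black — skip
  8→4: 4 black — skip
  8→11: 11 black — skip
  9 gray
    9→6: 6 black — skip
    9→3: 3 black — skip
    9→1: 1 black — skip
    9→15: 15 black — skip
  9 black
  8→15: 15 black — skip
  8→13: 13 black — skip
8 black
Every edge goes to a white or black vertex — no back edge, so the graph is acyclic.

No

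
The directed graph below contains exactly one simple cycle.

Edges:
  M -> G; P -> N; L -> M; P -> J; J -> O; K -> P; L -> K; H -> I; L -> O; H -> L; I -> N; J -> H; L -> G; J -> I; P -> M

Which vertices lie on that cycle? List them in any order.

DFS with gray/black marking from P:
P gray
  N gray
  N black
  J gray
    I gray
      I→N: N black — skip
    I black
    O gray
    O black
    H gray
      H→I: I black — skip
      L gray
        L→O: O black — skip
        M gray
          G gray
          G black
        M black
        L→G: G black — skip
        K gray
          K→P: P is gray → back edge
Back edge closes the cycle P → J → H → L → K → P; its vertices are {H, J, K, L, P}.

H, J, K, L, P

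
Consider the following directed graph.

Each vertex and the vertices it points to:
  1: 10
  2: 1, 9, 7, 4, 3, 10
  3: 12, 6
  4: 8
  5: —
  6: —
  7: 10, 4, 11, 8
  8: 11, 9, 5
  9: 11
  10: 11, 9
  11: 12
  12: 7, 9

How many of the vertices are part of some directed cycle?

A vertex is on a directed cycle iff it belongs to a strongly connected component of size ≥ 2 (or has a self-loop).
The vertices on cycles are {4, 7, 8, 9, 10, 11, 12} — 7 in total.

7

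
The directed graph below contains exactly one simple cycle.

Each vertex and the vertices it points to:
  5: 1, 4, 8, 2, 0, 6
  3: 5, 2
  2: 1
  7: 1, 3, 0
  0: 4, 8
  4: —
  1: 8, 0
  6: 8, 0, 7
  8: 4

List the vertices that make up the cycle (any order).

3, 5, 6, 7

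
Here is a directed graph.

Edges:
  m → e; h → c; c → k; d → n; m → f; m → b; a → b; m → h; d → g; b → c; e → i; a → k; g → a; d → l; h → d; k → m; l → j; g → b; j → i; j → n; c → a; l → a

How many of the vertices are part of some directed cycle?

9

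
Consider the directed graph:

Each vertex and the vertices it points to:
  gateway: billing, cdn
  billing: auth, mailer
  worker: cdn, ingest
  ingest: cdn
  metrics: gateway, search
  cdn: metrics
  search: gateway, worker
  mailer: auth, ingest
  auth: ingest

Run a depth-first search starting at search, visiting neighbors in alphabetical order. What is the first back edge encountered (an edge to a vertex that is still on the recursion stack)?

metrics→gateway

DFS from search (visiting neighbors in alphabetical order); mark gray on enter, black on exit:
search gray
  gateway gray
    billing gray
      auth gray
        ingest gray
          cdn gray
            metrics gray
              metrics→gateway: gateway is gray → back edge
First back edge: metrics → gateway.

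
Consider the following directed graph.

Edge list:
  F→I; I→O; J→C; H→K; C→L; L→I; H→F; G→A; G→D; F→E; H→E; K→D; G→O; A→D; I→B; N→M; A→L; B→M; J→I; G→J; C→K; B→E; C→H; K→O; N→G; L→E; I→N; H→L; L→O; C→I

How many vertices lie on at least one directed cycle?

A vertex is on a directed cycle iff it belongs to a strongly connected component of size ≥ 2 (or has a self-loop).
The vertices on cycles are {A, C, F, G, H, I, J, L, N} — 9 in total.

9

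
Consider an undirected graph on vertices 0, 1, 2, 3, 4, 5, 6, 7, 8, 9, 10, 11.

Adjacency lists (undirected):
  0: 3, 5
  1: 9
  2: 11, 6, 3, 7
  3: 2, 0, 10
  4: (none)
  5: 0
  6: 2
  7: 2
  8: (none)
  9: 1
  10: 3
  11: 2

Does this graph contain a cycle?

No

DFS, tracking each vertex's parent; an edge to a visited non-parent vertex closes a cycle.
Start from 1:
visit 1 (parent –)
  visit 9 (parent 1)
    9–1: parent, skip
visit 0 (parent –)
  visit 3 (parent 0)
    visit 2 (parent 3)
      visit 11 (parent 2)
        11–2: parent, skip
      visit 6 (parent 2)
        6–2: parent, skip
      2–3: parent, skip
      visit 7 (parent 2)
        7–2: parent, skip
    3–0: parent, skip
    visit 10 (parent 3)
      10–3: parent, skip
  visit 5 (parent 0)
    5–0: parent, skip
visit 4 (parent –)
visit 8 (parent –)
No non-parent visited neighbor found — the graph is a forest.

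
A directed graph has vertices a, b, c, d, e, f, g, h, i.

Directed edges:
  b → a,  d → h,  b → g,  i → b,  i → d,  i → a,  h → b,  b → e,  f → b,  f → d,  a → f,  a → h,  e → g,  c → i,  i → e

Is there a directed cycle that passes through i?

i lies on a cycle iff there is a path from i back to itself.
Exploring from i, it never reaches itself; equivalently, its strongly connected component is a singleton.

No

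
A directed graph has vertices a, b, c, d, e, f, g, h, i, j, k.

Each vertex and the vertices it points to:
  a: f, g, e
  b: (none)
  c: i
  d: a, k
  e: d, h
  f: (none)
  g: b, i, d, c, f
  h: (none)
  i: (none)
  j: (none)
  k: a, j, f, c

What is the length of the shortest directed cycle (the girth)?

3

For each vertex v, BFS finds the shortest path from v back to v.
The shortest such closed walk is a → e → d → a, length 3.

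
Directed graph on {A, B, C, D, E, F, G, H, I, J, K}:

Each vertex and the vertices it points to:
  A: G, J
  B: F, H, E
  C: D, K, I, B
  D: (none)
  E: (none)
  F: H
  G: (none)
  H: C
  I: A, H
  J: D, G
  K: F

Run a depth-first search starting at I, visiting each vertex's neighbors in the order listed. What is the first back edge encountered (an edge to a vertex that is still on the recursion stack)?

F->H

DFS from I (visiting each vertex's neighbors in the order listed); mark gray on enter, black on exit:
I gray
  A gray
    G gray
    G black
    J gray
      D gray
      D black
      J→G: G black — skip
    J black
  A black
  H gray
    C gray
      C→D: D black — skip
      K gray
        F gray
          F→H: H is gray → back edge
First back edge: F → H.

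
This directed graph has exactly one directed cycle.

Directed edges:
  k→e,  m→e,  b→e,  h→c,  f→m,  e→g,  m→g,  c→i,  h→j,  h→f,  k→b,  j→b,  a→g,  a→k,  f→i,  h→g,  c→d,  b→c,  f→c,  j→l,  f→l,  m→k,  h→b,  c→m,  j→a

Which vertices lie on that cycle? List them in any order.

DFS with gray/black marking from b:
b gray
  e gray
    g gray
    g black
  e black
  c gray
    i gray
    i black
    m gray
      k gray
        k→e: e black — skip
        k→b: b is gray → back edge
Back edge closes the cycle b → c → m → k → b; its vertices are {b, c, k, m}.

b, c, k, m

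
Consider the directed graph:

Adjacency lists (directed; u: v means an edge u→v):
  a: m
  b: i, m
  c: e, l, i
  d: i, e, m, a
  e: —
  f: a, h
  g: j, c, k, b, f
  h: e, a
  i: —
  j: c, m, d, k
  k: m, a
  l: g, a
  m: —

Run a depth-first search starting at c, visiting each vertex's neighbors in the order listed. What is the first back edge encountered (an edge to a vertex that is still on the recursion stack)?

j->c

DFS from c (visiting each vertex's neighbors in the order listed); mark gray on enter, black on exit:
c gray
  e gray
  e black
  l gray
    g gray
      j gray
        j→c: c is gray → back edge
First back edge: j → c.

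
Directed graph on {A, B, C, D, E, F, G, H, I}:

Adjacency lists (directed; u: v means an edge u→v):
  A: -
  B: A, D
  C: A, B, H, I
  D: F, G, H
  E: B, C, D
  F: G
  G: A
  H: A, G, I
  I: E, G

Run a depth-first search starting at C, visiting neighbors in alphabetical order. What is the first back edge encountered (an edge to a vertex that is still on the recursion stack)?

E→B

DFS from C (visiting neighbors in alphabetical order); mark gray on enter, black on exit:
C gray
  A gray
  A black
  B gray
    B→A: A black — skip
    D gray
      F gray
        G gray
          G→A: A black — skip
        G black
      F black
      D→G: G black — skip
      H gray
        H→A: A black — skip
        H→G: G black — skip
        I gray
          E gray
            E→B: B is gray → back edge
First back edge: E → B.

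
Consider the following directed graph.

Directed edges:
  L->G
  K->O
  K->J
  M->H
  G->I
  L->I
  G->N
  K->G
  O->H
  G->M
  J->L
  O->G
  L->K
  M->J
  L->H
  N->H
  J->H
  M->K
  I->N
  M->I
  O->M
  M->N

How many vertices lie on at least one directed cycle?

6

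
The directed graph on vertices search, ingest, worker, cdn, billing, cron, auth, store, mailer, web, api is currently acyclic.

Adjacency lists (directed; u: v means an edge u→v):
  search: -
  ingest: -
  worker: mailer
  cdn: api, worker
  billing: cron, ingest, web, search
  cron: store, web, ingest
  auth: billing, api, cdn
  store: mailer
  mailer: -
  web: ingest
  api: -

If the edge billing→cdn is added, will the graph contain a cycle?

No

Adding billing→cdn creates a cycle iff cdn can already reach billing.
Explore from cdn: no path reaches billing. The graph stays acyclic.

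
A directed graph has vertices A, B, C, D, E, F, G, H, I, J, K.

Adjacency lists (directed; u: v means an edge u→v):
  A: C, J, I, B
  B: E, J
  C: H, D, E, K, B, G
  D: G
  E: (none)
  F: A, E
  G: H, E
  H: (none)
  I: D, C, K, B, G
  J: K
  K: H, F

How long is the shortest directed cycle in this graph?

4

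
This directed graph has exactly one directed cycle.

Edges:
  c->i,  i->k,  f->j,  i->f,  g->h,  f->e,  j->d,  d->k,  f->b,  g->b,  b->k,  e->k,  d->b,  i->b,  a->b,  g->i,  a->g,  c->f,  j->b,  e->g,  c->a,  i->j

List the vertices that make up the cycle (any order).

e, f, g, i

DFS with gray/black marking from g:
g gray
  b gray
    k gray
    k black
  b black
  i gray
    i→k: k black — skip
    f gray
      f→b: b black — skip
      e gray
        e→g: g is gray → back edge
Back edge closes the cycle g → i → f → e → g; its vertices are {e, f, g, i}.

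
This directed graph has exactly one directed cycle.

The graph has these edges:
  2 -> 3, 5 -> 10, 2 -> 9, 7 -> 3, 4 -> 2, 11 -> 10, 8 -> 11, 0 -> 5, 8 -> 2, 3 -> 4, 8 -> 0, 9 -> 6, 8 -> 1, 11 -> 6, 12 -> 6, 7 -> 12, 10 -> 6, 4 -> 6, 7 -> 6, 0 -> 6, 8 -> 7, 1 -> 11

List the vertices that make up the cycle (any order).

DFS with gray/black marking from 2:
2 gray
  9 gray
    6 gray
    6 black
  9 black
  3 gray
    4 gray
      4→6: 6 black — skip
      4→2: 2 is gray → back edge
Back edge closes the cycle 2 → 3 → 4 → 2; its vertices are {2, 3, 4}.

2, 3, 4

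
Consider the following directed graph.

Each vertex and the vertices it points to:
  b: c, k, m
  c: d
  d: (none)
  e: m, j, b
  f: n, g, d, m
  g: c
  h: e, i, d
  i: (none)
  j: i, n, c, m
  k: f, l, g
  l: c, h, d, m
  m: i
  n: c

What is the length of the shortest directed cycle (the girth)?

5

For each vertex v, BFS finds the shortest path from v back to v.
The shortest such closed walk is e → b → k → l → h → e, length 5.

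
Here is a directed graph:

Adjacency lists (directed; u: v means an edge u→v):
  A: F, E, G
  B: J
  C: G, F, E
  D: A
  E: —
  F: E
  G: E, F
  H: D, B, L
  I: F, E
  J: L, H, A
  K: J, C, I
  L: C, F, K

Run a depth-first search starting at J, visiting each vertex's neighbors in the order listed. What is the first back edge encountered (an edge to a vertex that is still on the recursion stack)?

K->J

DFS from J (visiting each vertex's neighbors in the order listed); mark gray on enter, black on exit:
J gray
  L gray
    C gray
      G gray
        E gray
        E black
        F gray
          F→E: E black — skip
        F black
      G black
      C→F: F black — skip
      C→E: E black — skip
    C black
    L→F: F black — skip
    K gray
      K→J: J is gray → back edge
First back edge: K → J.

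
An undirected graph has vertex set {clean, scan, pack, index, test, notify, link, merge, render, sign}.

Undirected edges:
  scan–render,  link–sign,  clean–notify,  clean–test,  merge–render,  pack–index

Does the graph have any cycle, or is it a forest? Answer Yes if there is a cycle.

DFS, tracking each vertex's parent; an edge to a visited non-parent vertex closes a cycle.
Start from pack:
visit pack (parent –)
  visit index (parent pack)
    index–pack: parent, skip
visit clean (parent –)
  visit test (parent clean)
    test–clean: parent, skip
  visit notify (parent clean)
    notify–clean: parent, skip
visit scan (parent –)
  visit render (parent scan)
    render–scan: parent, skip
    visit merge (parent render)
      merge–render: parent, skip
visit link (parent –)
  visit sign (parent link)
    sign–link: parent, skip
No non-parent visited neighbor found — the graph is a forest.

No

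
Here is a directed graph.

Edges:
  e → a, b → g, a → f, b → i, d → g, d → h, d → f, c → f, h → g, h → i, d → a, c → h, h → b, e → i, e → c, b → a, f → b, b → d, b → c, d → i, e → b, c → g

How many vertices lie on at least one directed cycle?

6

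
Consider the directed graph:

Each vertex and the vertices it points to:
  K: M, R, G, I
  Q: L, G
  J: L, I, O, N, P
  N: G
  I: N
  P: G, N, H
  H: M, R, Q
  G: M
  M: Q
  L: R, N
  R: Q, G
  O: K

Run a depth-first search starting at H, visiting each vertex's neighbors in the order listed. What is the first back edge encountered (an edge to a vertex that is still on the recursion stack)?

DFS from H (visiting each vertex's neighbors in the order listed); mark gray on enter, black on exit:
H gray
  M gray
    Q gray
      L gray
        R gray
          R→Q: Q is gray → back edge
First back edge: R → Q.

R→Q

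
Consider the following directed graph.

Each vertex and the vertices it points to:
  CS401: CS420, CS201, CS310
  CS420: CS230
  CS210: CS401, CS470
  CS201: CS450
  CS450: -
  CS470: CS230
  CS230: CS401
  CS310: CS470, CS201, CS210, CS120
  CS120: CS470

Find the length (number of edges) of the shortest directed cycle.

3

For each vertex v, BFS finds the shortest path from v back to v.
The shortest such closed walk is CS401 → CS420 → CS230 → CS401, length 3.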